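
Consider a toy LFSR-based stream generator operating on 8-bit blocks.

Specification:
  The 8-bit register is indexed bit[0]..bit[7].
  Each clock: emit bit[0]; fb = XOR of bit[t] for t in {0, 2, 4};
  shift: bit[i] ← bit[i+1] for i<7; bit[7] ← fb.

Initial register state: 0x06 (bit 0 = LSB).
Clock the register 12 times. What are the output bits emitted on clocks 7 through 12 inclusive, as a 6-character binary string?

001110

reg_0 = 0x06
clock 1: out=0, reg = 0x83
clock 2: out=1, reg = 0xC1
clock 3: out=1, reg = 0xE0
clock 4: out=0, reg = 0x70
clock 5: out=0, reg = 0xB8
clock 6: out=0, reg = 0xDC
clock 7: out=0, reg = 0x6E
clock 8: out=0, reg = 0xB7
clock 9: out=1, reg = 0xDB
clock 10: out=1, reg = 0x6D
clock 11: out=1, reg = 0x36
clock 12: out=0, reg = 0x1B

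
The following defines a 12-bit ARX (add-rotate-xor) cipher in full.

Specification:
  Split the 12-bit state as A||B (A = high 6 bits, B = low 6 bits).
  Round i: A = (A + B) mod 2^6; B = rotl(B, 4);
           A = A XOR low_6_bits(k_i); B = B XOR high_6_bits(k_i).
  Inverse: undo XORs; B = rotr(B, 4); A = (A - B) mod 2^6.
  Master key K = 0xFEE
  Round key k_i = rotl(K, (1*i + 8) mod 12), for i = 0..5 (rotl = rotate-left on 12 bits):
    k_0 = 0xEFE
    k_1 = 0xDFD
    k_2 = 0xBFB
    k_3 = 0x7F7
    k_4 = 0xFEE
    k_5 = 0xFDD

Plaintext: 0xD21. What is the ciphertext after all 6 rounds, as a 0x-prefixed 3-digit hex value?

0x421

s_0 = plaintext = 0xD21
s_1 = Round(s_0, k_0) = 0xAE3
s_2 = Round(s_1, k_1) = 0xCCF
s_3 = Round(s_2, k_2) = 0xE5C
s_4 = Round(s_3, k_3) = 0x898
s_5 = Round(s_4, k_4) = 0x539
s_6 = Round(s_5, k_5) = 0x421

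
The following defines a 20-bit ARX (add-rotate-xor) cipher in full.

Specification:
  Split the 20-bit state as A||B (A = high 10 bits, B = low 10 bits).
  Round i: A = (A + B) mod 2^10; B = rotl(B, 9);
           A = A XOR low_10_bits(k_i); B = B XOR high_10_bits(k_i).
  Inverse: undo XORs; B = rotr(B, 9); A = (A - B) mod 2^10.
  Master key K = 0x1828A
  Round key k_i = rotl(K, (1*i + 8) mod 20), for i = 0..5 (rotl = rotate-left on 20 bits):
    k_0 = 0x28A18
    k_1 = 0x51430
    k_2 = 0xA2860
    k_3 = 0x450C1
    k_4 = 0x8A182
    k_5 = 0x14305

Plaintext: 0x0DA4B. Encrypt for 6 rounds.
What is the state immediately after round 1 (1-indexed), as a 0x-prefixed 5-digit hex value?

0x26787

s_0 = plaintext = 0x0DA4B
s_1 = Round(s_0, k_0) = 0x26787
s_2 = Round(s_1, k_1) = 0x04286
s_3 = Round(s_2, k_2) = 0xBDBC9
s_4 = Round(s_3, k_3) = 0x9FAF0
s_5 = Round(s_4, k_4) = 0x3B350
s_6 = Round(s_5, k_5) = 0xCE5F8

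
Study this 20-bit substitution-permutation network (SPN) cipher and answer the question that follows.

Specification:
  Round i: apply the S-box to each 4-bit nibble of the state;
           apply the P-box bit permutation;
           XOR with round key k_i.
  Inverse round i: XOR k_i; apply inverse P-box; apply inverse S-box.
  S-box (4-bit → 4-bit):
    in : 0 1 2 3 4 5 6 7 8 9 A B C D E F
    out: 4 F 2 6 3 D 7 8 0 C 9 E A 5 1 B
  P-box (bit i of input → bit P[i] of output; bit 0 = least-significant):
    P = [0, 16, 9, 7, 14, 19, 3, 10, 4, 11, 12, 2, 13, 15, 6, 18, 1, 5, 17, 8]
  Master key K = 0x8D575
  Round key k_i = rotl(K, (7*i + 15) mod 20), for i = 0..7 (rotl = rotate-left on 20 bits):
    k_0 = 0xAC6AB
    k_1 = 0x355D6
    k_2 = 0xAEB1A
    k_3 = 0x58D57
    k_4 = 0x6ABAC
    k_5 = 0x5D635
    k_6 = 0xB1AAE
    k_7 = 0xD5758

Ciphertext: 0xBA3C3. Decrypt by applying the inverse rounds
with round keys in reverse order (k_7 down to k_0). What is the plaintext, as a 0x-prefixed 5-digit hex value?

s_0 = ciphertext = 0xBA3C3
s_1 = InvRound(s_0, k_7) = 0xDFD5A
s_2 = InvRound(s_1, k_6) = 0xB1AA9
s_3 = InvRound(s_2, k_5) = 0x0CF17
s_4 = InvRound(s_3, k_4) = 0x6AE5A
s_5 = InvRound(s_4, k_3) = 0x9E706
s_6 = InvRound(s_5, k_2) = 0x08F92
s_7 = InvRound(s_6, k_1) = 0x03BE3
s_8 = InvRound(s_7, k_0) = 0x96318

0x96318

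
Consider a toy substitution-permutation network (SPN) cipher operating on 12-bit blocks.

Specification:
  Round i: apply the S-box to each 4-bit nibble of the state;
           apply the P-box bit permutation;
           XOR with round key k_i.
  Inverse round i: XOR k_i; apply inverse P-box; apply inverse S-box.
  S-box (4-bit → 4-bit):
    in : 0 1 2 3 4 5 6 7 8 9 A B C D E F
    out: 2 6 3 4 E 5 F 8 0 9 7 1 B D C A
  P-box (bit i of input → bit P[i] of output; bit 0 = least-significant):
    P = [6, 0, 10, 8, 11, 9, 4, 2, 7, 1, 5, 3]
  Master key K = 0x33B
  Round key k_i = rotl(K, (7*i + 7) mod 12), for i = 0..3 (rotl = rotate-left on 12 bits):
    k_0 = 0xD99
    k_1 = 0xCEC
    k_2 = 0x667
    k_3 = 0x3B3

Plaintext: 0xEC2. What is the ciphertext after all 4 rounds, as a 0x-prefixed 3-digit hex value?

0x174

s_0 = plaintext = 0xEC2
s_1 = Round(s_0, k_0) = 0x7F4
s_2 = Round(s_1, k_1) = 0xBE1
s_3 = Round(s_2, k_2) = 0x2F2
s_4 = Round(s_3, k_3) = 0x174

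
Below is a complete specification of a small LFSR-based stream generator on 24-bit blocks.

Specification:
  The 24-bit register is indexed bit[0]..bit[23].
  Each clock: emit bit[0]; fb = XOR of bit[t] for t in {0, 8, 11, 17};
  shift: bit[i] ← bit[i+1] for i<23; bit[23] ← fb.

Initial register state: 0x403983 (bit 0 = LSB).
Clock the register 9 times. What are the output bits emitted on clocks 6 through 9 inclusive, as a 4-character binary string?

reg_0 = 0x403983
clock 1: out=1, reg = 0xA01CC1
clock 2: out=1, reg = 0x500E60
clock 3: out=0, reg = 0xA80730
clock 4: out=0, reg = 0xD40398
clock 5: out=0, reg = 0xEA01CC
clock 6: out=0, reg = 0x7500E6
clock 7: out=0, reg = 0x3A8073
clock 8: out=1, reg = 0x1D4039
clock 9: out=1, reg = 0x8EA01C

0011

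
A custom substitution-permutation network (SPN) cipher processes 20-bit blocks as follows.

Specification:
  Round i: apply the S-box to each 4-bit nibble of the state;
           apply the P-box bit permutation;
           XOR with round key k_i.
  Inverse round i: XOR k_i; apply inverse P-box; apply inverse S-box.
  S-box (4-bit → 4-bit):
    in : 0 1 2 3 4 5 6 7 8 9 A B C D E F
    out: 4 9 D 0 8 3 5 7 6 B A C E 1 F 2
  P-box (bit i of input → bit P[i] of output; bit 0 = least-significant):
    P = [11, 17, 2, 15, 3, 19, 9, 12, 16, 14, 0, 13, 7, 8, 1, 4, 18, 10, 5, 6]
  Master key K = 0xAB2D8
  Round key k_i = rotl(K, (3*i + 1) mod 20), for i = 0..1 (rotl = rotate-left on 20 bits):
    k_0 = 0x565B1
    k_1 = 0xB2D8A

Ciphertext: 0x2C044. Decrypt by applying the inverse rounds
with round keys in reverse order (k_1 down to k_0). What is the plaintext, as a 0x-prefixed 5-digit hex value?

s_0 = ciphertext = 0x2C044
s_1 = InvRound(s_0, k_1) = 0xA7952
s_2 = InvRound(s_1, k_0) = 0xE66A5

0xE66A5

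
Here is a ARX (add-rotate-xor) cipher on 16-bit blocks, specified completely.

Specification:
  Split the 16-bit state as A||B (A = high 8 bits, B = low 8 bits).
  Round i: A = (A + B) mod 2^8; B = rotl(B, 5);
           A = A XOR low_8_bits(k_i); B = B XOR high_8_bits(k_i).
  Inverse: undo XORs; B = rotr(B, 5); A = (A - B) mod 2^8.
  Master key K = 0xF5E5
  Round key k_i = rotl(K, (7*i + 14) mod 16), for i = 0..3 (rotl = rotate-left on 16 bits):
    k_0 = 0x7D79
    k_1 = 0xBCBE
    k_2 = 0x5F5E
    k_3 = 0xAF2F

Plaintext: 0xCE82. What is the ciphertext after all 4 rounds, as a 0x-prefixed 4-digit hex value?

0xF420

s_0 = plaintext = 0xCE82
s_1 = Round(s_0, k_0) = 0x292D
s_2 = Round(s_1, k_1) = 0xE819
s_3 = Round(s_2, k_2) = 0x5F7C
s_4 = Round(s_3, k_3) = 0xF420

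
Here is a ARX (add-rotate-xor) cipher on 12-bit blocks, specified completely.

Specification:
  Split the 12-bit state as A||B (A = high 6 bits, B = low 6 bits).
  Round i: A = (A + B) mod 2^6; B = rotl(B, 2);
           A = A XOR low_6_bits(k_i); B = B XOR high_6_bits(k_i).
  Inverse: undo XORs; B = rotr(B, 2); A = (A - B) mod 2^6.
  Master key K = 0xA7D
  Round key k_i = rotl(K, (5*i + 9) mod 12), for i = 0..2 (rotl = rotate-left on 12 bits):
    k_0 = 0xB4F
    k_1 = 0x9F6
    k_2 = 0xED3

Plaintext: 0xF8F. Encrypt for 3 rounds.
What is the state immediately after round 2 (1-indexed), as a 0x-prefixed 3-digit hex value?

0x962

s_0 = plaintext = 0xF8F
s_1 = Round(s_0, k_0) = 0x091
s_2 = Round(s_1, k_1) = 0x962
s_3 = Round(s_2, k_2) = 0x531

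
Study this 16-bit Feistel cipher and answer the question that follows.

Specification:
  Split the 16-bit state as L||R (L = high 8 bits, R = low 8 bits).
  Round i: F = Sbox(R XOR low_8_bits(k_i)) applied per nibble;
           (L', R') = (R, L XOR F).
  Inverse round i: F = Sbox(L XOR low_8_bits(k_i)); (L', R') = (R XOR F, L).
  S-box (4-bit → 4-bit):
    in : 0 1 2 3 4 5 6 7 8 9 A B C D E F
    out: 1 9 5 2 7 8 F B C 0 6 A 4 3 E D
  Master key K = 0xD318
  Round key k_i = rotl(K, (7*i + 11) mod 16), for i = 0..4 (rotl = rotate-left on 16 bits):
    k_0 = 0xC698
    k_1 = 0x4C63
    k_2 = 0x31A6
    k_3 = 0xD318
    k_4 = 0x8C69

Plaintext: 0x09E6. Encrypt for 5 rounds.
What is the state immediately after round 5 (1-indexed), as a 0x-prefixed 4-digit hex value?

0x4651

s_0 = plaintext = 0x09E6
s_1 = Round(s_0, k_0) = 0xE6B7
s_2 = Round(s_1, k_1) = 0xB7D1
s_3 = Round(s_2, k_2) = 0xD10C
s_4 = Round(s_3, k_3) = 0x0C46
s_5 = Round(s_4, k_4) = 0x4651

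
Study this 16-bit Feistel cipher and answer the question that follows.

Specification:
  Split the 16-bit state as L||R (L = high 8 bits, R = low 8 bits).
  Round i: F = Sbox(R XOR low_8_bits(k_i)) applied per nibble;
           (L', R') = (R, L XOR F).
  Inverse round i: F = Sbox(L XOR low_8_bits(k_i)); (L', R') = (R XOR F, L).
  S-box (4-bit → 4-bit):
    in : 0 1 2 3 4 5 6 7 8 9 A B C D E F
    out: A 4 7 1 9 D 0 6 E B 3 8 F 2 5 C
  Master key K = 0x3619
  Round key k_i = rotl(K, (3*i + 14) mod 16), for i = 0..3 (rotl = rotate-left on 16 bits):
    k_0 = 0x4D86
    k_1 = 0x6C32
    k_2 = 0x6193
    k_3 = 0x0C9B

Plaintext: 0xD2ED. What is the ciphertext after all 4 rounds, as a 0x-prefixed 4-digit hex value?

s_0 = plaintext = 0xD2ED
s_1 = Round(s_0, k_0) = 0xEDDA
s_2 = Round(s_1, k_1) = 0xDAB3
s_3 = Round(s_2, k_2) = 0xB3A0
s_4 = Round(s_3, k_3) = 0xA0AB

0xA0AB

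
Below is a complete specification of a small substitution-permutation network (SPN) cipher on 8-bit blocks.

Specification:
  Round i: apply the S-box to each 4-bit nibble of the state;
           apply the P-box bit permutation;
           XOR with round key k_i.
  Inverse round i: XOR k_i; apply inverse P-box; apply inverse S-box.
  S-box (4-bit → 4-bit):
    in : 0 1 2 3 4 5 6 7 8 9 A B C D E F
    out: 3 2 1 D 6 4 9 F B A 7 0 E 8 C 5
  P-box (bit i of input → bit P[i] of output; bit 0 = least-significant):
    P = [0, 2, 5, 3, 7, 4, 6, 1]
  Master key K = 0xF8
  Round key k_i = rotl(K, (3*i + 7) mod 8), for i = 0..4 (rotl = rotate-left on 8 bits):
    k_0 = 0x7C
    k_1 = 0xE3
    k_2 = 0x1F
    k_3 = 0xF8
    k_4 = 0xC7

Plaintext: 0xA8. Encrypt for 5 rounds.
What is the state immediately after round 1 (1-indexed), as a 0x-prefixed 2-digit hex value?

s_0 = plaintext = 0xA8
s_1 = Round(s_0, k_0) = 0xA1
s_2 = Round(s_1, k_1) = 0x37
s_3 = Round(s_2, k_2) = 0xF0
s_4 = Round(s_3, k_3) = 0x3D
s_5 = Round(s_4, k_4) = 0x0D

0xA1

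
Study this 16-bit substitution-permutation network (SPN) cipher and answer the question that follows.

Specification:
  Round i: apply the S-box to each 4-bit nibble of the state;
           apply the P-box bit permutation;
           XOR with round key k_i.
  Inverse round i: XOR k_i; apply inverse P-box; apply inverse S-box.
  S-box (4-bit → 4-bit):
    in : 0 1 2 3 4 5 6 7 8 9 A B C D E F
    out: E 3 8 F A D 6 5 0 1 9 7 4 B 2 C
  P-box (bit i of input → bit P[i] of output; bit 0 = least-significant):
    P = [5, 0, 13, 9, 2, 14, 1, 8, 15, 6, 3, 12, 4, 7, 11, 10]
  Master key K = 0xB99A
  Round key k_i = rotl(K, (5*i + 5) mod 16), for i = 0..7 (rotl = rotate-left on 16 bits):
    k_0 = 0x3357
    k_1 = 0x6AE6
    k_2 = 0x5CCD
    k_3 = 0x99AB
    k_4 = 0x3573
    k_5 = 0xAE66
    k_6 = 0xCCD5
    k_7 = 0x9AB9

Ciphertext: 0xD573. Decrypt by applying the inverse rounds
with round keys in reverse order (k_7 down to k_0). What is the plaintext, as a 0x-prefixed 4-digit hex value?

s_0 = ciphertext = 0xD573
s_1 = InvRound(s_0, k_7) = 0x0602
s_2 = InvRound(s_1, k_6) = 0xB1B4
s_3 = InvRound(s_2, k_5) = 0x34F2
s_4 = InvRound(s_3, k_4) = 0xE82E
s_5 = InvRound(s_4, k_3) = 0xE2D6
s_6 = InvRound(s_5, k_2) = 0x55C0
s_7 = InvRound(s_6, k_1) = 0xF255
s_8 = InvRound(s_7, k_0) = 0x8908

0x8908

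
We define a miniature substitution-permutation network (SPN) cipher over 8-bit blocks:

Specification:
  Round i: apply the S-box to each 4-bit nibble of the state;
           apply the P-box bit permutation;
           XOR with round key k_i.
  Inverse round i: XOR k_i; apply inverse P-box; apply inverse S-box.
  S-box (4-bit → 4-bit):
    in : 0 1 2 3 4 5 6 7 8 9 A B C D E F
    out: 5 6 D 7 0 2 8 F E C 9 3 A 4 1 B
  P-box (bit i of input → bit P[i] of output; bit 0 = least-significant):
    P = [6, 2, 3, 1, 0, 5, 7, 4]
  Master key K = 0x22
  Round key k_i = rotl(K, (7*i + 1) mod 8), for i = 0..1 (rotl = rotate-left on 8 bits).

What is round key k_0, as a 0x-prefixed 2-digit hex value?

K = 0x22
k_0 = rotl(K, (7*0+1) mod 8) = rotl(K, 1) = 0x44

0x44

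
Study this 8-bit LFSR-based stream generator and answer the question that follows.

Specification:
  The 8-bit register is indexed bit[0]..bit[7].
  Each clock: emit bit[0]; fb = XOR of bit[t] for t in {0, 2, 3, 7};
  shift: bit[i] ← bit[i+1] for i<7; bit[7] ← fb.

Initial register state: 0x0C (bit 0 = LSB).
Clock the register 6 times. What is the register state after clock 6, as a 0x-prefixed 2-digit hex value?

0xE8

reg_0 = 0x0C
clock 1: out=0, reg = 0x06
clock 2: out=0, reg = 0x83
clock 3: out=1, reg = 0x41
clock 4: out=1, reg = 0xA0
clock 5: out=0, reg = 0xD0
clock 6: out=0, reg = 0xE8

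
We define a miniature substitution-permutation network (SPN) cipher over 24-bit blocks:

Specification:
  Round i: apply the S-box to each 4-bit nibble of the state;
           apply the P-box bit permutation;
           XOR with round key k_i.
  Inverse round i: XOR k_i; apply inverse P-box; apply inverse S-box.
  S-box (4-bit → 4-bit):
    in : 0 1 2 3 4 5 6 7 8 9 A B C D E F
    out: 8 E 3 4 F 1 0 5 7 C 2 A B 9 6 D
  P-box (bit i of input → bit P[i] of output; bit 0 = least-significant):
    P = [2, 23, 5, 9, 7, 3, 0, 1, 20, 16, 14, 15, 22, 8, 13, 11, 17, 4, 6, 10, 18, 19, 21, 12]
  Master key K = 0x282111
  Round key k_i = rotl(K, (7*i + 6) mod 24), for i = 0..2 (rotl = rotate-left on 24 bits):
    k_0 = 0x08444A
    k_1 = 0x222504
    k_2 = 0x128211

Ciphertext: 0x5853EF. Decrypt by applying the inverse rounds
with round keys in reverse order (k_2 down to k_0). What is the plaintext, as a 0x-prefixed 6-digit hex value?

s_0 = ciphertext = 0x5853EF
s_1 = InvRound(s_0, k_2) = 0xB829C7
s_2 = InvRound(s_1, k_1) = 0xAF05FA
s_3 = InvRound(s_2, k_0) = 0x72AE5E

0x72AE5E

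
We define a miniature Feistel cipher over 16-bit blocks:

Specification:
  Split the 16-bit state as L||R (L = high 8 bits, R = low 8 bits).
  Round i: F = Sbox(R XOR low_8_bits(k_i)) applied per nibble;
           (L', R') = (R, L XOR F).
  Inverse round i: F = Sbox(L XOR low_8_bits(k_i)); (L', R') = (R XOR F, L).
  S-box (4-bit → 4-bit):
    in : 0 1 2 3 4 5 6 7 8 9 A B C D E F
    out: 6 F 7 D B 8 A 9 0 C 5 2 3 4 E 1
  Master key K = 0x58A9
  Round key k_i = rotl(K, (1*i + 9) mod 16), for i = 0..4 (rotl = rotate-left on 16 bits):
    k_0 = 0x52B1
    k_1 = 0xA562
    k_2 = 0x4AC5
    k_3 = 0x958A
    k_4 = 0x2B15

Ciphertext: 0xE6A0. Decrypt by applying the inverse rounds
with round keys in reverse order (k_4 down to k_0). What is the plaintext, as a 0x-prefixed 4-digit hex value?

s_0 = ciphertext = 0xE6A0
s_1 = InvRound(s_0, k_4) = 0xBDE6
s_2 = InvRound(s_1, k_3) = 0x3FBD
s_3 = InvRound(s_2, k_2) = 0xA83F
s_4 = InvRound(s_3, k_1) = 0x0AA8
s_5 = InvRound(s_4, k_0) = 0x8A0A

0x8A0A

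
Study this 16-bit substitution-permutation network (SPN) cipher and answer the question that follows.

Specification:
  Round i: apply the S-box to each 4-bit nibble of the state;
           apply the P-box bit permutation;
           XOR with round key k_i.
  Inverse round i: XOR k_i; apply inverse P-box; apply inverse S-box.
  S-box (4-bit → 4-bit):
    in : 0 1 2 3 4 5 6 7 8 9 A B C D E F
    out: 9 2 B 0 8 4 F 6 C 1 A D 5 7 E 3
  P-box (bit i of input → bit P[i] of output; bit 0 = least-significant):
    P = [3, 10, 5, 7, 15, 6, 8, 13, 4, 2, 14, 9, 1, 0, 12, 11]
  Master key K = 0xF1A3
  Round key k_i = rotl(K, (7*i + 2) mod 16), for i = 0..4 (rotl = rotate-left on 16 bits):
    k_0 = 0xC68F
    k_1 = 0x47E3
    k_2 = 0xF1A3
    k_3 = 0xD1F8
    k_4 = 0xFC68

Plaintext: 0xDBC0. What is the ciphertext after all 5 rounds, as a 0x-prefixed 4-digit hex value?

s_0 = plaintext = 0xDBC0
s_1 = Round(s_0, k_0) = 0x1514
s_2 = Round(s_1, k_1) = 0x0722
s_3 = Round(s_2, k_2) = 0x1D6D
s_4 = Round(s_3, k_3) = 0x3485
s_5 = Round(s_4, k_4) = 0xDF48

0xDF48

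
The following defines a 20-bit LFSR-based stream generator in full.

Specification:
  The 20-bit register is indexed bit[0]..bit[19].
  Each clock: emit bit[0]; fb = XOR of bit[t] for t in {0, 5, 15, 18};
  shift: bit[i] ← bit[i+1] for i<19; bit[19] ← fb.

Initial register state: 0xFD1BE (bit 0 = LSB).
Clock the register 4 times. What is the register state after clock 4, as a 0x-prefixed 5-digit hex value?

reg_0 = 0xFD1BE
clock 1: out=0, reg = 0xFE8DF
clock 2: out=1, reg = 0xFF46F
clock 3: out=1, reg = 0x7FA37
clock 4: out=1, reg = 0x3FD1B

0x3FD1B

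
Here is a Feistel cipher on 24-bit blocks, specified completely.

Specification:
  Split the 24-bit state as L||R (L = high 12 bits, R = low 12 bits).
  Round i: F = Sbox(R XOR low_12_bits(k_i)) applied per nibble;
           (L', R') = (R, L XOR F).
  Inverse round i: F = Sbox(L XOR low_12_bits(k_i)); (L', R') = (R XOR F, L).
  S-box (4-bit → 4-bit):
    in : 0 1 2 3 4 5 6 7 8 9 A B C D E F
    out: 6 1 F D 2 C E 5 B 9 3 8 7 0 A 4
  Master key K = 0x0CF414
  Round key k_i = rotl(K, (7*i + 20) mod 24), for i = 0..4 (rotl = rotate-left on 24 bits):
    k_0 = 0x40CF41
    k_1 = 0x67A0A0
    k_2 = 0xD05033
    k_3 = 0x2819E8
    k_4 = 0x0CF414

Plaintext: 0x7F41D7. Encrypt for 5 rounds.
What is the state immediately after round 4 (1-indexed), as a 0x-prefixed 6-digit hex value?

s_0 = plaintext = 0x7F41D7
s_1 = Round(s_0, k_0) = 0x1D7D6A
s_2 = Round(s_1, k_1) = 0xD6A1A4
s_3 = Round(s_2, k_2) = 0x1A4CFF
s_4 = Round(s_3, k_3) = 0xCFFDB1
s_5 = Round(s_4, k_4) = 0xDB15C3

0xCFFDB1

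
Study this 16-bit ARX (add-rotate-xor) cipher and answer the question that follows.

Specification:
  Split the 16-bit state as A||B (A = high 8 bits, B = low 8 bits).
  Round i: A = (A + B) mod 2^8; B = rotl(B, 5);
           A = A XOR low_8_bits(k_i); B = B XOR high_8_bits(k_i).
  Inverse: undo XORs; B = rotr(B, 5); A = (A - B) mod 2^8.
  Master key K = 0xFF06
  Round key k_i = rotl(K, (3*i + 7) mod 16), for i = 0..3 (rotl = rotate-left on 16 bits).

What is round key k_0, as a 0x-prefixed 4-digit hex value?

0x837F

K = 0xFF06
k_0 = rotl(K, (3*0+7) mod 16) = rotl(K, 7) = 0x837F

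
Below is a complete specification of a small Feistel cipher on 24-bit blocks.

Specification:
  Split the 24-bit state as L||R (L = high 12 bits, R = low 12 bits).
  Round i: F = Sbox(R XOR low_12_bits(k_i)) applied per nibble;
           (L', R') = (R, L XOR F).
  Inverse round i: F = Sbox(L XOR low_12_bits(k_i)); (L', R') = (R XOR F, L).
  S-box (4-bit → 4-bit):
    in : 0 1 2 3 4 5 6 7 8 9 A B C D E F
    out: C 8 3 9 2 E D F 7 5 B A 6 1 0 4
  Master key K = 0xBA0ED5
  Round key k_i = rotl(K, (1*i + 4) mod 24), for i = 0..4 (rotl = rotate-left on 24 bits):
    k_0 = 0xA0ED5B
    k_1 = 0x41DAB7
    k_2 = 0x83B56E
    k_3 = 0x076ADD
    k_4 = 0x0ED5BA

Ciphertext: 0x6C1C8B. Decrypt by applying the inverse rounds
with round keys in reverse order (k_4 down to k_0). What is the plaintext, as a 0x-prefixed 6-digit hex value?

s_0 = ciphertext = 0x6C1C8B
s_1 = InvRound(s_0, k_4) = 0x5716C1
s_2 = InvRound(s_1, k_3) = 0x277571
s_3 = InvRound(s_2, k_2) = 0xAF4277
s_4 = InvRound(s_3, k_1) = 0xE5EAF4
s_5 = InvRound(s_4, k_0) = 0x33AE5E

0x33AE5E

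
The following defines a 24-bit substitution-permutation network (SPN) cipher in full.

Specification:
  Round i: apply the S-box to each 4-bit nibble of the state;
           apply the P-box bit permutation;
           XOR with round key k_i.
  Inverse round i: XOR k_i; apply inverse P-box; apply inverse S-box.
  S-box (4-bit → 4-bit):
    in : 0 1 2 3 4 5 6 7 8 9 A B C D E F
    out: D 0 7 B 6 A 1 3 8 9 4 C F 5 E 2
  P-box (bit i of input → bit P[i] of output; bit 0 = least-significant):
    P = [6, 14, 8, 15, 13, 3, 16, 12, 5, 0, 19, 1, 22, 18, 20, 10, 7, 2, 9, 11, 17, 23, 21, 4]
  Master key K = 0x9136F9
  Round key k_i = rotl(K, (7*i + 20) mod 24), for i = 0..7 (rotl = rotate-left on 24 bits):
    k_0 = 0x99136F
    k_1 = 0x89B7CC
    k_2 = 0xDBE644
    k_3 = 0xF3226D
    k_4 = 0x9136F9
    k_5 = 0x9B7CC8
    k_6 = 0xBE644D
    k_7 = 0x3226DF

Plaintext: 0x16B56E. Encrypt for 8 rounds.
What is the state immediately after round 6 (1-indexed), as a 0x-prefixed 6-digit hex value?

s_0 = plaintext = 0x16B56E
s_1 = Round(s_0, k_0) = 0x89F6EC
s_2 = Round(s_1, k_1) = 0x8C6E34
s_3 = Round(s_2, k_2) = 0x939DDB
s_4 = Round(s_3, k_3) = 0xB88FD9
s_5 = Round(s_4, k_4) = 0xB09AA8
s_6 = Round(s_5, k_5) = 0xF2F258
s_7 = Round(s_6, k_6) = 0x32F6E0
s_8 = Round(s_7, k_7) = 0xB5B523

0xF2F258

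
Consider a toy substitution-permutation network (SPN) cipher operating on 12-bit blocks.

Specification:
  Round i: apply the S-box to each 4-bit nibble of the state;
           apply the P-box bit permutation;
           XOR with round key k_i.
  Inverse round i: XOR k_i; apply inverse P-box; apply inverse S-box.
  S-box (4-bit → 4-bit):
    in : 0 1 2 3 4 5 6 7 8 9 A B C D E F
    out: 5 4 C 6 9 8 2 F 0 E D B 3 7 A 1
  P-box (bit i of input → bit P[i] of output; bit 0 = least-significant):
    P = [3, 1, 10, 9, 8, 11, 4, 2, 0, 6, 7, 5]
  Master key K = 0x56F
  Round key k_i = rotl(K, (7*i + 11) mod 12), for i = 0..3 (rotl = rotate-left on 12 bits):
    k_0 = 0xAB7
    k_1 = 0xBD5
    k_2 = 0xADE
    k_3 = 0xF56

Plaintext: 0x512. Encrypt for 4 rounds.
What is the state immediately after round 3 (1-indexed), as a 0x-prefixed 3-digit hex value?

s_0 = plaintext = 0x512
s_1 = Round(s_0, k_0) = 0xC87
s_2 = Round(s_1, k_1) = 0xD9E
s_3 = Round(s_2, k_2) = 0x009
s_4 = Round(s_3, k_3) = 0x8C5

0x009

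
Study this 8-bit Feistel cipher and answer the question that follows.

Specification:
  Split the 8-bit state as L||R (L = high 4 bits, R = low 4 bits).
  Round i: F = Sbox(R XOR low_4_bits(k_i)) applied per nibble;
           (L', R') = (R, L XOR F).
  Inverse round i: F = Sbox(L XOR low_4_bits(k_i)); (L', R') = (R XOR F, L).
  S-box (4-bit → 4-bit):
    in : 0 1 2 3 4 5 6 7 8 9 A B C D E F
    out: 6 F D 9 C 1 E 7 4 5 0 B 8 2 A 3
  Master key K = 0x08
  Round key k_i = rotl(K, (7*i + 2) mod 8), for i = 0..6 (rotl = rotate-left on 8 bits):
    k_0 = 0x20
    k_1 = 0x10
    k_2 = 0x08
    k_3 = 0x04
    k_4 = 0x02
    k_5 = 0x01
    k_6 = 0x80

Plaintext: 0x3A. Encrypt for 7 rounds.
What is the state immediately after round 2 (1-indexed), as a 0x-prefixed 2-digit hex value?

0x33

s_0 = plaintext = 0x3A
s_1 = Round(s_0, k_0) = 0xA3
s_2 = Round(s_1, k_1) = 0x33
s_3 = Round(s_2, k_2) = 0x38
s_4 = Round(s_3, k_3) = 0x8B
s_5 = Round(s_4, k_4) = 0xBD
s_6 = Round(s_5, k_5) = 0xD3
s_7 = Round(s_6, k_6) = 0x34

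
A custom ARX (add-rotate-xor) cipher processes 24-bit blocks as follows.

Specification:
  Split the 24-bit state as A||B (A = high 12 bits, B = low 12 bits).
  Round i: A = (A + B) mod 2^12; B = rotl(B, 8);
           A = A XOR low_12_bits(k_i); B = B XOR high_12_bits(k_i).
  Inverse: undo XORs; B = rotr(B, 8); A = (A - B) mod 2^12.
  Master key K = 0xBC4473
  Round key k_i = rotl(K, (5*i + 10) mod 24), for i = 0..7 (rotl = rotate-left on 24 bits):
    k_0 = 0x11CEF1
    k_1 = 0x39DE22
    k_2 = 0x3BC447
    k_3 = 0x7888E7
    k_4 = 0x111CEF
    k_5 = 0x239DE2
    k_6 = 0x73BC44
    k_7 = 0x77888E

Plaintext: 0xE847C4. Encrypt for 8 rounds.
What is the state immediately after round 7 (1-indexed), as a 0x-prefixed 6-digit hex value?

s_0 = plaintext = 0xE847C4
s_1 = Round(s_0, k_0) = 0x8B9560
s_2 = Round(s_1, k_1) = 0x03B3CB
s_3 = Round(s_2, k_2) = 0x041880
s_4 = Round(s_3, k_3) = 0x026700
s_5 = Round(s_4, k_4) = 0xBC9161
s_6 = Round(s_5, k_5) = 0x0C832F
s_7 = Round(s_6, k_6) = 0xFB3809
s_8 = Round(s_7, k_7) = 0xF32EF8

0xFB3809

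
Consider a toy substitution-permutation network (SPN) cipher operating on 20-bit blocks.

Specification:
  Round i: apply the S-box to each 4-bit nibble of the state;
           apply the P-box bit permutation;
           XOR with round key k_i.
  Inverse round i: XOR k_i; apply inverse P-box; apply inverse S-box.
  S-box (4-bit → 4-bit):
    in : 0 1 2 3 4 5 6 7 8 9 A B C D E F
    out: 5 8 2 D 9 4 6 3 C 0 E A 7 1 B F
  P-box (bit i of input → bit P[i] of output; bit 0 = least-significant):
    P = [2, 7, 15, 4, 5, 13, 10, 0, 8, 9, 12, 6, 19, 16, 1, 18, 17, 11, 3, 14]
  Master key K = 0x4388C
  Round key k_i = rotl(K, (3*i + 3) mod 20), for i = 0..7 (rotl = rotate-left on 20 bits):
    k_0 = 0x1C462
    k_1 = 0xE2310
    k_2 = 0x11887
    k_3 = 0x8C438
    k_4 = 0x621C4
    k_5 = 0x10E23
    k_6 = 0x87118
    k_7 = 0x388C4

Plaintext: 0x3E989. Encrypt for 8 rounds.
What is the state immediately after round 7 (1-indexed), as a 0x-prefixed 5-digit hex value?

s_0 = plaintext = 0x3E989
s_1 = Round(s_0, k_0) = 0xE806B
s_2 = Round(s_1, k_1) = 0x85E82
s_3 = Round(s_2, k_2) = 0x15F4C
s_4 = Round(s_3, k_3) = 0x817DF
s_5 = Round(s_4, k_4) = 0x2E278
s_6 = Round(s_5, k_5) = 0xCA413
s_7 = Round(s_6, k_6) = 0xFF847
s_8 = Round(s_7, k_7) = 0xCD02B

0xFF847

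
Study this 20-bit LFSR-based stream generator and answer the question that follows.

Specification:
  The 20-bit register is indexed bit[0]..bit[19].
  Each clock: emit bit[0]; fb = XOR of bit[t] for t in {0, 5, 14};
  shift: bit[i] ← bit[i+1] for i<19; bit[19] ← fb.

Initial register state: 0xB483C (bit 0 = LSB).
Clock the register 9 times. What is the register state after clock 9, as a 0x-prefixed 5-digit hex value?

reg_0 = 0xB483C
clock 1: out=0, reg = 0x5A41E
clock 2: out=0, reg = 0x2D20F
clock 3: out=1, reg = 0x16907
clock 4: out=1, reg = 0x0B483
clock 5: out=1, reg = 0x85A41
clock 6: out=1, reg = 0x42D20
clock 7: out=0, reg = 0xA1690
clock 8: out=0, reg = 0x50B48
clock 9: out=0, reg = 0x285A4

0x285A4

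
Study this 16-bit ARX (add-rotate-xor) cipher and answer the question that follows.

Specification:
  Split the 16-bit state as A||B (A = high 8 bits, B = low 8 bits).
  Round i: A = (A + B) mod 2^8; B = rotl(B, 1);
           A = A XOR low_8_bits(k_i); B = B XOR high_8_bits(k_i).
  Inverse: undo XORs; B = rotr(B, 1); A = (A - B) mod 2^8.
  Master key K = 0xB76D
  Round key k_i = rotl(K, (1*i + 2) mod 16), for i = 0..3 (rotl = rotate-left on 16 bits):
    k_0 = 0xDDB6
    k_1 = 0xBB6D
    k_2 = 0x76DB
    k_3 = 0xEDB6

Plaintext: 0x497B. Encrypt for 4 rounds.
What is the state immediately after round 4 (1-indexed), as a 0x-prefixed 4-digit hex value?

0x05B6

s_0 = plaintext = 0x497B
s_1 = Round(s_0, k_0) = 0x722B
s_2 = Round(s_1, k_1) = 0xF0ED
s_3 = Round(s_2, k_2) = 0x06AD
s_4 = Round(s_3, k_3) = 0x05B6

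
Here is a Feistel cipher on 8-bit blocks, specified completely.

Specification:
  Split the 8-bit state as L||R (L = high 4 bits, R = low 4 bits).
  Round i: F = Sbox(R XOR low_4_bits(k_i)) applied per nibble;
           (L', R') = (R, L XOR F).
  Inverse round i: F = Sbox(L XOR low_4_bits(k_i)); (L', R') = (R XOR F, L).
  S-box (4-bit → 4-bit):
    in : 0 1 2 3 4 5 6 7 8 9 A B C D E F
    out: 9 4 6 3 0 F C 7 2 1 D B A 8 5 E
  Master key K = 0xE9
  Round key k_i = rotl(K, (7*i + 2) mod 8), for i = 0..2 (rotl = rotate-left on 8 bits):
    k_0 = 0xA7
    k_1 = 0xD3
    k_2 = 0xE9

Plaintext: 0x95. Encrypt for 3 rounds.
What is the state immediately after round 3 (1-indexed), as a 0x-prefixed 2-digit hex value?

0xF3

s_0 = plaintext = 0x95
s_1 = Round(s_0, k_0) = 0x5F
s_2 = Round(s_1, k_1) = 0xFF
s_3 = Round(s_2, k_2) = 0xF3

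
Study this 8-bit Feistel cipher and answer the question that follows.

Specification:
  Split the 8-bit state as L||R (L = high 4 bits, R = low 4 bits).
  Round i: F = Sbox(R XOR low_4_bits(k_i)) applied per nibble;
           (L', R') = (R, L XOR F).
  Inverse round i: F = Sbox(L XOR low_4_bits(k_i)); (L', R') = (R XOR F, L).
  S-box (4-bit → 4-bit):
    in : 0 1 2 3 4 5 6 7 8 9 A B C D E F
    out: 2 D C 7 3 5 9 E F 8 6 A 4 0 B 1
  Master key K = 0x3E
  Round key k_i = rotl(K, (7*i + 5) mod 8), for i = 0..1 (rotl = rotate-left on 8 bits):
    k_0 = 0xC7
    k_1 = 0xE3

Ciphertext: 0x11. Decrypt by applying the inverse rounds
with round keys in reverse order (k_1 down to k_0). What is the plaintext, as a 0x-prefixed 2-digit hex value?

0x7D

s_0 = ciphertext = 0x11
s_1 = InvRound(s_0, k_1) = 0xD1
s_2 = InvRound(s_1, k_0) = 0x7D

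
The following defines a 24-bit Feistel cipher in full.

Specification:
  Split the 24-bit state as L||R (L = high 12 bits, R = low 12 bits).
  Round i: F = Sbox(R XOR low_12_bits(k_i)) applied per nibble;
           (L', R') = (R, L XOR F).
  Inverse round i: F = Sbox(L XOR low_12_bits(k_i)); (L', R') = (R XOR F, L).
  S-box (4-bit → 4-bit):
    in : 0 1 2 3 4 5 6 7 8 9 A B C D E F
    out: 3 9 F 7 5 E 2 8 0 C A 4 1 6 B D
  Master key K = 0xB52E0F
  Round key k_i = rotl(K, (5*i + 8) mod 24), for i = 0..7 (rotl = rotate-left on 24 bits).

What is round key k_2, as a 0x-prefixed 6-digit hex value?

0x3ED4B8

K = 0xB52E0F
k_0 = rotl(K, (5*0+8) mod 24) = rotl(K, 8) = 0x2E0FB5
k_1 = rotl(K, (5*1+8) mod 24) = rotl(K, 13) = 0xC1F6A5
k_2 = rotl(K, (5*2+8) mod 24) = rotl(K, 18) = 0x3ED4B8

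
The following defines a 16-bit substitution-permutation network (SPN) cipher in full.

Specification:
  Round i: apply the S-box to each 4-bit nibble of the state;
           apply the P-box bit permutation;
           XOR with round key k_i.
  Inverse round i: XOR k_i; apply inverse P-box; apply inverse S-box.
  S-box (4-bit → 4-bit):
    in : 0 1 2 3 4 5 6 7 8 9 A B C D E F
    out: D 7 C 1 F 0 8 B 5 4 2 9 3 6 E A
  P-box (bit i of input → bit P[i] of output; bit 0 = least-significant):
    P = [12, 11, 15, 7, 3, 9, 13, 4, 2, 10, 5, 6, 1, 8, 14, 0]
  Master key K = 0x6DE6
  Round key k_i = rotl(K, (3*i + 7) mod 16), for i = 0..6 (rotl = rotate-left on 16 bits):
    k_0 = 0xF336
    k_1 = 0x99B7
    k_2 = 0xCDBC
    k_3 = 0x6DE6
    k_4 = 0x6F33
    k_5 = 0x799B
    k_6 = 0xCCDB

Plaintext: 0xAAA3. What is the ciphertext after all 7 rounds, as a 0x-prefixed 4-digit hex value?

0x9059

s_0 = plaintext = 0xAAA3
s_1 = Round(s_0, k_0) = 0xE436
s_2 = Round(s_1, k_1) = 0xDC5A
s_3 = Round(s_2, k_2) = 0x80B8
s_4 = Round(s_3, k_3) = 0xBD98
s_5 = Round(s_4, k_4) = 0xDB10
s_6 = Round(s_5, k_5) = 0x8A57
s_7 = Round(s_6, k_6) = 0x9059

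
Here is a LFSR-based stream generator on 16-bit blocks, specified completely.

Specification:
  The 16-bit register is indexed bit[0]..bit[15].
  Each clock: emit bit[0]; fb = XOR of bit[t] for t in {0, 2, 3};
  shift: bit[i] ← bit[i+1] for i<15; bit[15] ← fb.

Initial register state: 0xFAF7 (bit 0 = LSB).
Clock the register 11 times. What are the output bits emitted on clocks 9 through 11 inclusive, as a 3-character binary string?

reg_0 = 0xFAF7
clock 1: out=1, reg = 0x7D7B
clock 2: out=1, reg = 0x3EBD
clock 3: out=1, reg = 0x9F5E
clock 4: out=0, reg = 0x4FAF
clock 5: out=1, reg = 0xA7D7
clock 6: out=1, reg = 0x53EB
clock 7: out=1, reg = 0x29F5
clock 8: out=1, reg = 0x14FA
clock 9: out=0, reg = 0x8A7D
clock 10: out=1, reg = 0xC53E
clock 11: out=0, reg = 0x629F

010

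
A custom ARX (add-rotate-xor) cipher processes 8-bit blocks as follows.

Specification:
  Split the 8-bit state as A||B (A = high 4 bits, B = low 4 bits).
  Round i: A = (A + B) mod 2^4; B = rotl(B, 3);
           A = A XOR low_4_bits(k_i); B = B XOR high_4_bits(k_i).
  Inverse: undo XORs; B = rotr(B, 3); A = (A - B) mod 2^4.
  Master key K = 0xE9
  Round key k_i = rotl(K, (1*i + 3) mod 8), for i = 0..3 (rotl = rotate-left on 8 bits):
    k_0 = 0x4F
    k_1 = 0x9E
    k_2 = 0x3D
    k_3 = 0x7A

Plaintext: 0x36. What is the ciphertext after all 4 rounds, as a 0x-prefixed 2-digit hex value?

s_0 = plaintext = 0x36
s_1 = Round(s_0, k_0) = 0x67
s_2 = Round(s_1, k_1) = 0x32
s_3 = Round(s_2, k_2) = 0x82
s_4 = Round(s_3, k_3) = 0x06

0x06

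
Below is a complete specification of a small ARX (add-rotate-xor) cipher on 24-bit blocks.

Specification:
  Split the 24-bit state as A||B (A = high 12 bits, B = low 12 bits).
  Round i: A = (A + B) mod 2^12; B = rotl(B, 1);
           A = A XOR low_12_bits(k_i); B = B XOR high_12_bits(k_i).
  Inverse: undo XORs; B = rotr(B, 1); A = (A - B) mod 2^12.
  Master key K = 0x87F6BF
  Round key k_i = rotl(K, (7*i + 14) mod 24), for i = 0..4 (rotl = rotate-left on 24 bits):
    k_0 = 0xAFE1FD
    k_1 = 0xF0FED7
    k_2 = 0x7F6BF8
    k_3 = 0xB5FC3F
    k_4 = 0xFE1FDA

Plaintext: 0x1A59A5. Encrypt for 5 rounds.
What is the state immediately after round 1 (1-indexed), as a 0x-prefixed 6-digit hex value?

s_0 = plaintext = 0x1A59A5
s_1 = Round(s_0, k_0) = 0xAB79B5
s_2 = Round(s_1, k_1) = 0xABBC64
s_3 = Round(s_2, k_2) = 0xCE7F3F
s_4 = Round(s_3, k_3) = 0x019520
s_5 = Round(s_4, k_4) = 0xAE35A1

0xAB79B5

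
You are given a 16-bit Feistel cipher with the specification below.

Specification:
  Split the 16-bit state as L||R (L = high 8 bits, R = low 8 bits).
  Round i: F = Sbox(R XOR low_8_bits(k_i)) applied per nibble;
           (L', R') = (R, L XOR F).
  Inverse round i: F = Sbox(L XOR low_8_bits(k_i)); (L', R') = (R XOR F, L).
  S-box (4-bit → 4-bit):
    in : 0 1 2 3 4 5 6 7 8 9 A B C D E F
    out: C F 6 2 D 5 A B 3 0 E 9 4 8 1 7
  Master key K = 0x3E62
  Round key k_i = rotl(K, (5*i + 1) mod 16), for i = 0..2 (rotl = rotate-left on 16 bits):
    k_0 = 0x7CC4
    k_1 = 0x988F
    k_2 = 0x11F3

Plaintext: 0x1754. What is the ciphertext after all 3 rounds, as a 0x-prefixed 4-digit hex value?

s_0 = plaintext = 0x1754
s_1 = Round(s_0, k_0) = 0x541B
s_2 = Round(s_1, k_1) = 0x1B59
s_3 = Round(s_2, k_2) = 0x59F5

0x59F5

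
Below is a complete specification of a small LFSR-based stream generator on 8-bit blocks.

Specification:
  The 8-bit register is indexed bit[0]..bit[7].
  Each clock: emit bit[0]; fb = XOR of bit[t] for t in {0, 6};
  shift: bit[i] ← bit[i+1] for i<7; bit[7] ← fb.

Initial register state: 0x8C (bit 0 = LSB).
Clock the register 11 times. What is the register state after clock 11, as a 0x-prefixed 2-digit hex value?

reg_0 = 0x8C
clock 1: out=0, reg = 0x46
clock 2: out=0, reg = 0xA3
clock 3: out=1, reg = 0xD1
clock 4: out=1, reg = 0x68
clock 5: out=0, reg = 0xB4
clock 6: out=0, reg = 0x5A
clock 7: out=0, reg = 0xAD
clock 8: out=1, reg = 0xD6
clock 9: out=0, reg = 0xEB
clock 10: out=1, reg = 0x75
clock 11: out=1, reg = 0x3A

0x3A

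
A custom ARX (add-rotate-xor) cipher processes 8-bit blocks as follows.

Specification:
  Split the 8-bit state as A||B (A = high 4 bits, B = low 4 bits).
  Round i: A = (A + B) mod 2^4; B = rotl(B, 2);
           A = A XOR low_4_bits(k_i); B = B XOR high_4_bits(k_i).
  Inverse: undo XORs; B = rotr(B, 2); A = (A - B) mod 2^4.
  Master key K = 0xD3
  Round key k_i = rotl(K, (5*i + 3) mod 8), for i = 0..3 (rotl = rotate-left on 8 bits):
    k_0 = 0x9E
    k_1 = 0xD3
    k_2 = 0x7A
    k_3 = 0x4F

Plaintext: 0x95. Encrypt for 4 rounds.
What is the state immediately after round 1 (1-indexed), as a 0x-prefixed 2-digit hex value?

s_0 = plaintext = 0x95
s_1 = Round(s_0, k_0) = 0x0C
s_2 = Round(s_1, k_1) = 0xFE
s_3 = Round(s_2, k_2) = 0x7C
s_4 = Round(s_3, k_3) = 0xC7

0x0C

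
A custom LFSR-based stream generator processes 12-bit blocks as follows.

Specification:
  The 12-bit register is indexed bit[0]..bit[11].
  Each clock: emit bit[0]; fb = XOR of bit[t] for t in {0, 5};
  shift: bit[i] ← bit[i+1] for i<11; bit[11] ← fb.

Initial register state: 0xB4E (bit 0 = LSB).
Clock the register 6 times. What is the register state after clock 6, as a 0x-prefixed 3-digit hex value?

reg_0 = 0xB4E
clock 1: out=0, reg = 0x5A7
clock 2: out=1, reg = 0x2D3
clock 3: out=1, reg = 0x969
clock 4: out=1, reg = 0x4B4
clock 5: out=0, reg = 0xA5A
clock 6: out=0, reg = 0x52D

0x52D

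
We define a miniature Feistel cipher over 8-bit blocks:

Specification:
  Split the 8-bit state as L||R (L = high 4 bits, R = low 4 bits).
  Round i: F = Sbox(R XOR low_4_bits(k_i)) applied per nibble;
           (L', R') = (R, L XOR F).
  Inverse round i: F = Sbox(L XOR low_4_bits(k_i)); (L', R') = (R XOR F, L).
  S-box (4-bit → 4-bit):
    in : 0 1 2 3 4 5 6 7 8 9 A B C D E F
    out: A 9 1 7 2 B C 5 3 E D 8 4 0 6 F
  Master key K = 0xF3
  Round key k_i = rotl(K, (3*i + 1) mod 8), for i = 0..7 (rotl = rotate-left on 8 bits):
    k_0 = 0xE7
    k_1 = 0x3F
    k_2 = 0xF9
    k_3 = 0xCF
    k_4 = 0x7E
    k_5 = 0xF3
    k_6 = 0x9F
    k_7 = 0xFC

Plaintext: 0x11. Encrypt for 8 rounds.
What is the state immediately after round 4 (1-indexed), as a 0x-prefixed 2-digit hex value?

0x34

s_0 = plaintext = 0x11
s_1 = Round(s_0, k_0) = 0x1D
s_2 = Round(s_1, k_1) = 0xD0
s_3 = Round(s_2, k_2) = 0x03
s_4 = Round(s_3, k_3) = 0x34
s_5 = Round(s_4, k_4) = 0x4E
s_6 = Round(s_5, k_5) = 0xE4
s_7 = Round(s_6, k_6) = 0x46
s_8 = Round(s_7, k_7) = 0x69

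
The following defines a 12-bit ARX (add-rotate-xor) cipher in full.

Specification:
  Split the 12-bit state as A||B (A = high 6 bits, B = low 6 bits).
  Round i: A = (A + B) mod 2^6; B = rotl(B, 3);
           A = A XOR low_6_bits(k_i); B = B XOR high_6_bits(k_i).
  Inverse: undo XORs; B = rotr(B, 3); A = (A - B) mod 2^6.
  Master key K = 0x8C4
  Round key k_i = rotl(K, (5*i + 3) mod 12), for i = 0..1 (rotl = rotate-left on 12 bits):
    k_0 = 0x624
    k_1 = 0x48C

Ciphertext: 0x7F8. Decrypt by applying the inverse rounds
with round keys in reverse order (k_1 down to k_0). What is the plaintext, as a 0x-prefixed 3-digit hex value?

0xC69

s_0 = ciphertext = 0x7F8
s_1 = InvRound(s_0, k_1) = 0xF95
s_2 = InvRound(s_1, k_0) = 0xC69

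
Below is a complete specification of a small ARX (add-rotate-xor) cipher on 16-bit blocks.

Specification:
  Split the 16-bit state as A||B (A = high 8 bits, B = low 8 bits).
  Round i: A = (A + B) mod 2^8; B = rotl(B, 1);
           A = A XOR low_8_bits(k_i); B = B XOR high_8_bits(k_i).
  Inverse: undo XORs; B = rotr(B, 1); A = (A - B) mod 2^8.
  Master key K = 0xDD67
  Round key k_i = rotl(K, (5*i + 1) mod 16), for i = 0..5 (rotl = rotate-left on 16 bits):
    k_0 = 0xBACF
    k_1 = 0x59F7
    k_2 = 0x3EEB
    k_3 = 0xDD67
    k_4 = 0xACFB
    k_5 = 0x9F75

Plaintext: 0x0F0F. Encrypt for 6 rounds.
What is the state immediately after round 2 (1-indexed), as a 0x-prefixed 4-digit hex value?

s_0 = plaintext = 0x0F0F
s_1 = Round(s_0, k_0) = 0xD1A4
s_2 = Round(s_1, k_1) = 0x8210
s_3 = Round(s_2, k_2) = 0x791E
s_4 = Round(s_3, k_3) = 0xF0E1
s_5 = Round(s_4, k_4) = 0x2A6F
s_6 = Round(s_5, k_5) = 0xEC41

0x8210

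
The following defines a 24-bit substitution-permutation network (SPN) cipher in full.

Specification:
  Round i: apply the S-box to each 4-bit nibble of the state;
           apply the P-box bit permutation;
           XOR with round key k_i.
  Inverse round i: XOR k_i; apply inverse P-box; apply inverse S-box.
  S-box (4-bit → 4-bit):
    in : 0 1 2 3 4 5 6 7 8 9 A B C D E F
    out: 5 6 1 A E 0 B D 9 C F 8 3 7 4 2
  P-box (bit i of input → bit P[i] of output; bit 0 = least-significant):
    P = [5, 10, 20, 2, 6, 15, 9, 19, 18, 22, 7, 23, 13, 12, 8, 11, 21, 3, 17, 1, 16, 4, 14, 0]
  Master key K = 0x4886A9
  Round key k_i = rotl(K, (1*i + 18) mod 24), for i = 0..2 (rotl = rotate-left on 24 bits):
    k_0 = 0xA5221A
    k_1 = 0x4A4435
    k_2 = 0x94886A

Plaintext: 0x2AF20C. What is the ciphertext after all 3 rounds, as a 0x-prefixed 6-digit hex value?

s_0 = plaintext = 0x2AF20C
s_1 = Round(s_0, k_0) = 0x823470
s_2 = Round(s_1, k_1) = 0xB35ED4
s_3 = Round(s_2, k_2) = 0x840EA5

0x840EA5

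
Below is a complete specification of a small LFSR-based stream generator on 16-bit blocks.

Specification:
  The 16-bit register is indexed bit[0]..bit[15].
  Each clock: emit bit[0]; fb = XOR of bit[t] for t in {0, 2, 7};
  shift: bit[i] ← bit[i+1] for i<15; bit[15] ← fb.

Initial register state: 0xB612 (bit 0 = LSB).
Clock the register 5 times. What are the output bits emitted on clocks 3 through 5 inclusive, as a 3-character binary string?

001

reg_0 = 0xB612
clock 1: out=0, reg = 0x5B09
clock 2: out=1, reg = 0xAD84
clock 3: out=0, reg = 0x56C2
clock 4: out=0, reg = 0xAB61
clock 5: out=1, reg = 0xD5B0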